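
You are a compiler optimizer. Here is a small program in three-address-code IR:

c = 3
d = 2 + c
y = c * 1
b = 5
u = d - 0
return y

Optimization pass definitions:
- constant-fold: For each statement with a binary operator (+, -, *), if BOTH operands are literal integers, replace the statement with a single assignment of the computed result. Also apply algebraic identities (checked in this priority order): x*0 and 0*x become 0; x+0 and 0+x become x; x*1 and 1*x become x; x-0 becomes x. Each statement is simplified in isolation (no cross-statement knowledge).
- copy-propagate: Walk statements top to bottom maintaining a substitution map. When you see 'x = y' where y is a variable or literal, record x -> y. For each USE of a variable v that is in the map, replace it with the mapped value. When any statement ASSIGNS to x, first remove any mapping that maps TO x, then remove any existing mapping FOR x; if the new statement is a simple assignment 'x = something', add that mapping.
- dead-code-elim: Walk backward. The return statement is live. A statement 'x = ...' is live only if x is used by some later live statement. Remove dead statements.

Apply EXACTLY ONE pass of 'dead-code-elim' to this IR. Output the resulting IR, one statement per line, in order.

Answer: c = 3
y = c * 1
return y

Derivation:
Applying dead-code-elim statement-by-statement:
  [6] return y  -> KEEP (return); live=['y']
  [5] u = d - 0  -> DEAD (u not live)
  [4] b = 5  -> DEAD (b not live)
  [3] y = c * 1  -> KEEP; live=['c']
  [2] d = 2 + c  -> DEAD (d not live)
  [1] c = 3  -> KEEP; live=[]
Result (3 stmts):
  c = 3
  y = c * 1
  return y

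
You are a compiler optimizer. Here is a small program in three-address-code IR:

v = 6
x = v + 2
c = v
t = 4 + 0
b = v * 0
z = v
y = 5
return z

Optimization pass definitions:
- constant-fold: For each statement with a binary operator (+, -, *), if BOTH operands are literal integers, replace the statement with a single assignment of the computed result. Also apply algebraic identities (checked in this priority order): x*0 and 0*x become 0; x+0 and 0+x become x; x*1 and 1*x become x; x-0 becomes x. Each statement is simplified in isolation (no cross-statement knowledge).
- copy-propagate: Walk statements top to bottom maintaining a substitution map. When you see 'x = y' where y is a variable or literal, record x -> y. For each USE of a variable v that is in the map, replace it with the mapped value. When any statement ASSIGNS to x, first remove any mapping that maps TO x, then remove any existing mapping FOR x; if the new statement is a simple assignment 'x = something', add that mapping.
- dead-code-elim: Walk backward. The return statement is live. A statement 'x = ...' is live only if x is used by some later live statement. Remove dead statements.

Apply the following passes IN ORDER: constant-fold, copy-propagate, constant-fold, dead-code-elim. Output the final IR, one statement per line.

Answer: return 6

Derivation:
Initial IR:
  v = 6
  x = v + 2
  c = v
  t = 4 + 0
  b = v * 0
  z = v
  y = 5
  return z
After constant-fold (8 stmts):
  v = 6
  x = v + 2
  c = v
  t = 4
  b = 0
  z = v
  y = 5
  return z
After copy-propagate (8 stmts):
  v = 6
  x = 6 + 2
  c = 6
  t = 4
  b = 0
  z = 6
  y = 5
  return 6
After constant-fold (8 stmts):
  v = 6
  x = 8
  c = 6
  t = 4
  b = 0
  z = 6
  y = 5
  return 6
After dead-code-elim (1 stmts):
  return 6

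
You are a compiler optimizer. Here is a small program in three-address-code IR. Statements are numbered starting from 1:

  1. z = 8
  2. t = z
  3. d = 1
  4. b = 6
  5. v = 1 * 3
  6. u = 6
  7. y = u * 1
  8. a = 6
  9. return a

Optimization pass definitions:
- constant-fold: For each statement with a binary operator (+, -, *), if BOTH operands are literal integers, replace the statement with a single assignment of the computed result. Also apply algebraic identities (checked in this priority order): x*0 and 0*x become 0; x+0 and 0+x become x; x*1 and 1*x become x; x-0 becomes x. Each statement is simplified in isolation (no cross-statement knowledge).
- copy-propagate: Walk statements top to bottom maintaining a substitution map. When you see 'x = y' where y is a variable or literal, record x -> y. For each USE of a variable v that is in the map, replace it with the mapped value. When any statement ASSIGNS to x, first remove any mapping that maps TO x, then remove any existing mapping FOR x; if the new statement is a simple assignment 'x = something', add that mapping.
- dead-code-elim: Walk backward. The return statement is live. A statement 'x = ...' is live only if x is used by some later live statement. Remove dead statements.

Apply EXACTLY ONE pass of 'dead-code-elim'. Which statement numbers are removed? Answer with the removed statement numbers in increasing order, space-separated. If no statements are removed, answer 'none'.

Answer: 1 2 3 4 5 6 7

Derivation:
Backward liveness scan:
Stmt 1 'z = 8': DEAD (z not in live set [])
Stmt 2 't = z': DEAD (t not in live set [])
Stmt 3 'd = 1': DEAD (d not in live set [])
Stmt 4 'b = 6': DEAD (b not in live set [])
Stmt 5 'v = 1 * 3': DEAD (v not in live set [])
Stmt 6 'u = 6': DEAD (u not in live set [])
Stmt 7 'y = u * 1': DEAD (y not in live set [])
Stmt 8 'a = 6': KEEP (a is live); live-in = []
Stmt 9 'return a': KEEP (return); live-in = ['a']
Removed statement numbers: [1, 2, 3, 4, 5, 6, 7]
Surviving IR:
  a = 6
  return a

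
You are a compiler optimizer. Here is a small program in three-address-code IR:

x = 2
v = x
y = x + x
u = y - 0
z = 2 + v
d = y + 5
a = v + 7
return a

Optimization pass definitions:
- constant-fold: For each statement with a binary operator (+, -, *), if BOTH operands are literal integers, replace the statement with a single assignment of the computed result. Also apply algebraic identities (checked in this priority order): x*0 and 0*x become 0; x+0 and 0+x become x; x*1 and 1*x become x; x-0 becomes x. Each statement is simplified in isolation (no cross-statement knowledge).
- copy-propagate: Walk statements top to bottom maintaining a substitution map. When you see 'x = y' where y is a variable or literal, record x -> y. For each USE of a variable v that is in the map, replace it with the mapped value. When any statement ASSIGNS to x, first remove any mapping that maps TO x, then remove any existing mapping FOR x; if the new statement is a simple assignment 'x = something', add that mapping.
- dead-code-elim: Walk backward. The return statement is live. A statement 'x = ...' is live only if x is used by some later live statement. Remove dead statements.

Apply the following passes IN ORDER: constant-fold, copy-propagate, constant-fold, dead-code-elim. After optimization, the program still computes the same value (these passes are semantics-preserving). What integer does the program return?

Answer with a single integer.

Initial IR:
  x = 2
  v = x
  y = x + x
  u = y - 0
  z = 2 + v
  d = y + 5
  a = v + 7
  return a
After constant-fold (8 stmts):
  x = 2
  v = x
  y = x + x
  u = y
  z = 2 + v
  d = y + 5
  a = v + 7
  return a
After copy-propagate (8 stmts):
  x = 2
  v = 2
  y = 2 + 2
  u = y
  z = 2 + 2
  d = y + 5
  a = 2 + 7
  return a
After constant-fold (8 stmts):
  x = 2
  v = 2
  y = 4
  u = y
  z = 4
  d = y + 5
  a = 9
  return a
After dead-code-elim (2 stmts):
  a = 9
  return a
Evaluate:
  x = 2  =>  x = 2
  v = x  =>  v = 2
  y = x + x  =>  y = 4
  u = y - 0  =>  u = 4
  z = 2 + v  =>  z = 4
  d = y + 5  =>  d = 9
  a = v + 7  =>  a = 9
  return a = 9

Answer: 9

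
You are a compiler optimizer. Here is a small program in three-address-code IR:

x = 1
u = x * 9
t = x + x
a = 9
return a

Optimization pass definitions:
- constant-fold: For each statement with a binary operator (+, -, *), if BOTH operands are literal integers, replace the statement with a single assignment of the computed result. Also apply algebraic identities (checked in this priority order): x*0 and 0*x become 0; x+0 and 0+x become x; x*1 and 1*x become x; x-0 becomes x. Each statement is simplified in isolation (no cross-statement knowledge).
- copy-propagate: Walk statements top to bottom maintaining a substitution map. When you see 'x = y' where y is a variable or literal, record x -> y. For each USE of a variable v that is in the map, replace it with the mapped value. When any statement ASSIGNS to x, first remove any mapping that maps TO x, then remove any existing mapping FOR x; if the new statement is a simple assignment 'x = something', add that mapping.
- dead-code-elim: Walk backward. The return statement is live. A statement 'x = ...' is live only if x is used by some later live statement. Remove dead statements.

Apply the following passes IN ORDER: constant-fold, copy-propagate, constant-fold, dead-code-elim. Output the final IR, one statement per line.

Answer: return 9

Derivation:
Initial IR:
  x = 1
  u = x * 9
  t = x + x
  a = 9
  return a
After constant-fold (5 stmts):
  x = 1
  u = x * 9
  t = x + x
  a = 9
  return a
After copy-propagate (5 stmts):
  x = 1
  u = 1 * 9
  t = 1 + 1
  a = 9
  return 9
After constant-fold (5 stmts):
  x = 1
  u = 9
  t = 2
  a = 9
  return 9
After dead-code-elim (1 stmts):
  return 9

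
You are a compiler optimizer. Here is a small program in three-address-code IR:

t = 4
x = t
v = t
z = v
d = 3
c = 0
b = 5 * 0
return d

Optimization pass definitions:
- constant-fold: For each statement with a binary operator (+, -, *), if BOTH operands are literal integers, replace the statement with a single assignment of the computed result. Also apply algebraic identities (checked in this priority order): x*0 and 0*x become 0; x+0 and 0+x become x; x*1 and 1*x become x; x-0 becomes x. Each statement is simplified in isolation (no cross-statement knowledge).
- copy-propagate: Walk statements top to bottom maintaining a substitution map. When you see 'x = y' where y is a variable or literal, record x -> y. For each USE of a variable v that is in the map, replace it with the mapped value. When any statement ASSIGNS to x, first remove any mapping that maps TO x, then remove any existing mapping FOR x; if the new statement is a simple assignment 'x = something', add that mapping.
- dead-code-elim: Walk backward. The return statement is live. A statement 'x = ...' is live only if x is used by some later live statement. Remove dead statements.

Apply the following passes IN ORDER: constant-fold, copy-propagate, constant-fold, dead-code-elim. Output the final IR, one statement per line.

Answer: return 3

Derivation:
Initial IR:
  t = 4
  x = t
  v = t
  z = v
  d = 3
  c = 0
  b = 5 * 0
  return d
After constant-fold (8 stmts):
  t = 4
  x = t
  v = t
  z = v
  d = 3
  c = 0
  b = 0
  return d
After copy-propagate (8 stmts):
  t = 4
  x = 4
  v = 4
  z = 4
  d = 3
  c = 0
  b = 0
  return 3
After constant-fold (8 stmts):
  t = 4
  x = 4
  v = 4
  z = 4
  d = 3
  c = 0
  b = 0
  return 3
After dead-code-elim (1 stmts):
  return 3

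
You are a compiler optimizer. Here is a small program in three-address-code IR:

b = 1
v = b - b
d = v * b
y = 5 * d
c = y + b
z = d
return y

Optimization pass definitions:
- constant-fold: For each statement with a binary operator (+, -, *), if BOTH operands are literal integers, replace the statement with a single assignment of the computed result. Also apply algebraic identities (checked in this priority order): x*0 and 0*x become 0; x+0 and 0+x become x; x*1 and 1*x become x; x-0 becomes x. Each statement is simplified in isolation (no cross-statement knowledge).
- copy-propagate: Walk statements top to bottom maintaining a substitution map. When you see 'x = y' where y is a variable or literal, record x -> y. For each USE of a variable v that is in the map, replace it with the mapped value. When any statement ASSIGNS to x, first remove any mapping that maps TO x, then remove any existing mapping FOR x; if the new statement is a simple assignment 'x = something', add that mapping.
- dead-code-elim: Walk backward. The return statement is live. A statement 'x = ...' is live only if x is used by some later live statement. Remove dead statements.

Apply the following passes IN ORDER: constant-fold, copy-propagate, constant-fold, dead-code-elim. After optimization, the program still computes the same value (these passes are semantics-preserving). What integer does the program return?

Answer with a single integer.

Initial IR:
  b = 1
  v = b - b
  d = v * b
  y = 5 * d
  c = y + b
  z = d
  return y
After constant-fold (7 stmts):
  b = 1
  v = b - b
  d = v * b
  y = 5 * d
  c = y + b
  z = d
  return y
After copy-propagate (7 stmts):
  b = 1
  v = 1 - 1
  d = v * 1
  y = 5 * d
  c = y + 1
  z = d
  return y
After constant-fold (7 stmts):
  b = 1
  v = 0
  d = v
  y = 5 * d
  c = y + 1
  z = d
  return y
After dead-code-elim (4 stmts):
  v = 0
  d = v
  y = 5 * d
  return y
Evaluate:
  b = 1  =>  b = 1
  v = b - b  =>  v = 0
  d = v * b  =>  d = 0
  y = 5 * d  =>  y = 0
  c = y + b  =>  c = 1
  z = d  =>  z = 0
  return y = 0

Answer: 0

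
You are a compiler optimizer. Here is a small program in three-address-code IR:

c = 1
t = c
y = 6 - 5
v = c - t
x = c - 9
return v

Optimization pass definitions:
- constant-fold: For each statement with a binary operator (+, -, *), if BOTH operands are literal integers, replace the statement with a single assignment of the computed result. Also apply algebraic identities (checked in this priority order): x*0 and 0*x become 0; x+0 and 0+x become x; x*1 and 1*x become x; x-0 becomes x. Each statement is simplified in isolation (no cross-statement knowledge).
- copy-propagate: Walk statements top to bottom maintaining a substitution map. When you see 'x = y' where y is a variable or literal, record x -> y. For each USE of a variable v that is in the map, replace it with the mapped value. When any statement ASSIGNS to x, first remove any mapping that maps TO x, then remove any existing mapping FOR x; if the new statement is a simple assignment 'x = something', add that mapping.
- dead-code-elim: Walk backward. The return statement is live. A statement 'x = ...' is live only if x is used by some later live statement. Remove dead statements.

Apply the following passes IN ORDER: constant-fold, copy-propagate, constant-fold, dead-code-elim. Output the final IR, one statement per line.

Answer: v = 0
return v

Derivation:
Initial IR:
  c = 1
  t = c
  y = 6 - 5
  v = c - t
  x = c - 9
  return v
After constant-fold (6 stmts):
  c = 1
  t = c
  y = 1
  v = c - t
  x = c - 9
  return v
After copy-propagate (6 stmts):
  c = 1
  t = 1
  y = 1
  v = 1 - 1
  x = 1 - 9
  return v
After constant-fold (6 stmts):
  c = 1
  t = 1
  y = 1
  v = 0
  x = -8
  return v
After dead-code-elim (2 stmts):
  v = 0
  return v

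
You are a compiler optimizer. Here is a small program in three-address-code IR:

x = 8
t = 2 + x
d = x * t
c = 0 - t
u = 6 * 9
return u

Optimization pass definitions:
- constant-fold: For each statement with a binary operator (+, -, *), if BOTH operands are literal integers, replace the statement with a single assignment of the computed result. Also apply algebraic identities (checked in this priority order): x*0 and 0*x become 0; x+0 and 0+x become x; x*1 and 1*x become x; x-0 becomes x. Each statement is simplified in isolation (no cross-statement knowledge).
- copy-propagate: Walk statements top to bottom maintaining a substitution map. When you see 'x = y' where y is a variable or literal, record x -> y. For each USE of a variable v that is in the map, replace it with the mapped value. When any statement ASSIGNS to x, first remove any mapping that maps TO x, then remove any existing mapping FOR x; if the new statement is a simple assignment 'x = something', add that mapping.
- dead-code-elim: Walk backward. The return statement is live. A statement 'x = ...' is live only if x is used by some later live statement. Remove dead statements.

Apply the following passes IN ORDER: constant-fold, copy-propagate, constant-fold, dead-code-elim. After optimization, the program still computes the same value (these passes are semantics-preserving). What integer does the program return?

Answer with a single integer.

Initial IR:
  x = 8
  t = 2 + x
  d = x * t
  c = 0 - t
  u = 6 * 9
  return u
After constant-fold (6 stmts):
  x = 8
  t = 2 + x
  d = x * t
  c = 0 - t
  u = 54
  return u
After copy-propagate (6 stmts):
  x = 8
  t = 2 + 8
  d = 8 * t
  c = 0 - t
  u = 54
  return 54
After constant-fold (6 stmts):
  x = 8
  t = 10
  d = 8 * t
  c = 0 - t
  u = 54
  return 54
After dead-code-elim (1 stmts):
  return 54
Evaluate:
  x = 8  =>  x = 8
  t = 2 + x  =>  t = 10
  d = x * t  =>  d = 80
  c = 0 - t  =>  c = -10
  u = 6 * 9  =>  u = 54
  return u = 54

Answer: 54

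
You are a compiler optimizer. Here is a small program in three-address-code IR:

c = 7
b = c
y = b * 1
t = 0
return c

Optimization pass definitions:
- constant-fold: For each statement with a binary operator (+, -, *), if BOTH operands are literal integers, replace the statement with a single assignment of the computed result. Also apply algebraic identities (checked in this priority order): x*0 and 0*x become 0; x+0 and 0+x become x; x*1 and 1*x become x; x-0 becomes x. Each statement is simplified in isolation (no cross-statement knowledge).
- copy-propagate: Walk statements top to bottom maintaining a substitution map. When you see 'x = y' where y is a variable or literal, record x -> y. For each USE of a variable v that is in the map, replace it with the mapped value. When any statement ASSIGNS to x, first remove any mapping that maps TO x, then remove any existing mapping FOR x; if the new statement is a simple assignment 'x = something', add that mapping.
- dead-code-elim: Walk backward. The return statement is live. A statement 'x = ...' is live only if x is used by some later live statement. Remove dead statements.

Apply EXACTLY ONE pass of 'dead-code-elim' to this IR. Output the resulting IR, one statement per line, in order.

Answer: c = 7
return c

Derivation:
Applying dead-code-elim statement-by-statement:
  [5] return c  -> KEEP (return); live=['c']
  [4] t = 0  -> DEAD (t not live)
  [3] y = b * 1  -> DEAD (y not live)
  [2] b = c  -> DEAD (b not live)
  [1] c = 7  -> KEEP; live=[]
Result (2 stmts):
  c = 7
  return c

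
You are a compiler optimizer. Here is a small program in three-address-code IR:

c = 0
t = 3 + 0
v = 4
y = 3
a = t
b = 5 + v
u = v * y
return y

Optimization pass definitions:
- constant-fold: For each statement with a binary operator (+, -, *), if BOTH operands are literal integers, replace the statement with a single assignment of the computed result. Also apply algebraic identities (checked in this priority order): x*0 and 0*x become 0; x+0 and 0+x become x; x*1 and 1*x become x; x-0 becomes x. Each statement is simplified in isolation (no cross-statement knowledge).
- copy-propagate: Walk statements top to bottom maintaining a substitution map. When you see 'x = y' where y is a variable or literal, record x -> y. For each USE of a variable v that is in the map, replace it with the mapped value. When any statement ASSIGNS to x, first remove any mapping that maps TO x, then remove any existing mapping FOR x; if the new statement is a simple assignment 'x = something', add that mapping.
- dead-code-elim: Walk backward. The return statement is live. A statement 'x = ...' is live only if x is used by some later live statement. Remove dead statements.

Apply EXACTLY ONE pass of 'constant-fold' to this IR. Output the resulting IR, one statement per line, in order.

Applying constant-fold statement-by-statement:
  [1] c = 0  (unchanged)
  [2] t = 3 + 0  -> t = 3
  [3] v = 4  (unchanged)
  [4] y = 3  (unchanged)
  [5] a = t  (unchanged)
  [6] b = 5 + v  (unchanged)
  [7] u = v * y  (unchanged)
  [8] return y  (unchanged)
Result (8 stmts):
  c = 0
  t = 3
  v = 4
  y = 3
  a = t
  b = 5 + v
  u = v * y
  return y

Answer: c = 0
t = 3
v = 4
y = 3
a = t
b = 5 + v
u = v * y
return y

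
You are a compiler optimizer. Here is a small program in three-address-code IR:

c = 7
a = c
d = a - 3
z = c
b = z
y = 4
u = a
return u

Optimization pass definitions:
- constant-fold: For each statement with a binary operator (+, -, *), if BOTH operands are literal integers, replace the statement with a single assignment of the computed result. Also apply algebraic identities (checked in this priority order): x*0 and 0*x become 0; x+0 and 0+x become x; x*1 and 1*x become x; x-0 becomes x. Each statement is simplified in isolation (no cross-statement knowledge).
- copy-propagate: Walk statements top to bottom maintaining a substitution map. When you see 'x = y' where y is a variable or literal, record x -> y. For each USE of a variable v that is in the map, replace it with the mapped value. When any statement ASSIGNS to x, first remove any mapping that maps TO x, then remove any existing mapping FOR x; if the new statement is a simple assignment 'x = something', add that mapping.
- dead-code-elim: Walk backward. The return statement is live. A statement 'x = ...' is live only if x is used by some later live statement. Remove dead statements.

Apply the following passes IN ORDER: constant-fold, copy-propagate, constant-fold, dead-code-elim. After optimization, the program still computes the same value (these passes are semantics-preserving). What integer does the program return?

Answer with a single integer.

Answer: 7

Derivation:
Initial IR:
  c = 7
  a = c
  d = a - 3
  z = c
  b = z
  y = 4
  u = a
  return u
After constant-fold (8 stmts):
  c = 7
  a = c
  d = a - 3
  z = c
  b = z
  y = 4
  u = a
  return u
After copy-propagate (8 stmts):
  c = 7
  a = 7
  d = 7 - 3
  z = 7
  b = 7
  y = 4
  u = 7
  return 7
After constant-fold (8 stmts):
  c = 7
  a = 7
  d = 4
  z = 7
  b = 7
  y = 4
  u = 7
  return 7
After dead-code-elim (1 stmts):
  return 7
Evaluate:
  c = 7  =>  c = 7
  a = c  =>  a = 7
  d = a - 3  =>  d = 4
  z = c  =>  z = 7
  b = z  =>  b = 7
  y = 4  =>  y = 4
  u = a  =>  u = 7
  return u = 7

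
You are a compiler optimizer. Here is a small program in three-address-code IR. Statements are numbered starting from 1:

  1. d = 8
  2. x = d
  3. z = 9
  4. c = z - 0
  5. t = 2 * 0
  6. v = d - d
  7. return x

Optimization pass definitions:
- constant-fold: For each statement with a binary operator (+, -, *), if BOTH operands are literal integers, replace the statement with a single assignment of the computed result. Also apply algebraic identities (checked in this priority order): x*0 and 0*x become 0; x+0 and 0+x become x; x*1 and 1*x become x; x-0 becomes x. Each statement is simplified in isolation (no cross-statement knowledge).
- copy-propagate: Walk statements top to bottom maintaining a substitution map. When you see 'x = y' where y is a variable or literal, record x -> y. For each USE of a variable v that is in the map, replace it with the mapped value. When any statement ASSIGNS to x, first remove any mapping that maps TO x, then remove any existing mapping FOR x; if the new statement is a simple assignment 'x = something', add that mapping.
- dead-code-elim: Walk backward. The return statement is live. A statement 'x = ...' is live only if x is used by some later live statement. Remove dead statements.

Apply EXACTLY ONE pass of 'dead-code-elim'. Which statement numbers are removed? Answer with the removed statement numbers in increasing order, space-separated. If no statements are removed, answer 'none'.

Backward liveness scan:
Stmt 1 'd = 8': KEEP (d is live); live-in = []
Stmt 2 'x = d': KEEP (x is live); live-in = ['d']
Stmt 3 'z = 9': DEAD (z not in live set ['x'])
Stmt 4 'c = z - 0': DEAD (c not in live set ['x'])
Stmt 5 't = 2 * 0': DEAD (t not in live set ['x'])
Stmt 6 'v = d - d': DEAD (v not in live set ['x'])
Stmt 7 'return x': KEEP (return); live-in = ['x']
Removed statement numbers: [3, 4, 5, 6]
Surviving IR:
  d = 8
  x = d
  return x

Answer: 3 4 5 6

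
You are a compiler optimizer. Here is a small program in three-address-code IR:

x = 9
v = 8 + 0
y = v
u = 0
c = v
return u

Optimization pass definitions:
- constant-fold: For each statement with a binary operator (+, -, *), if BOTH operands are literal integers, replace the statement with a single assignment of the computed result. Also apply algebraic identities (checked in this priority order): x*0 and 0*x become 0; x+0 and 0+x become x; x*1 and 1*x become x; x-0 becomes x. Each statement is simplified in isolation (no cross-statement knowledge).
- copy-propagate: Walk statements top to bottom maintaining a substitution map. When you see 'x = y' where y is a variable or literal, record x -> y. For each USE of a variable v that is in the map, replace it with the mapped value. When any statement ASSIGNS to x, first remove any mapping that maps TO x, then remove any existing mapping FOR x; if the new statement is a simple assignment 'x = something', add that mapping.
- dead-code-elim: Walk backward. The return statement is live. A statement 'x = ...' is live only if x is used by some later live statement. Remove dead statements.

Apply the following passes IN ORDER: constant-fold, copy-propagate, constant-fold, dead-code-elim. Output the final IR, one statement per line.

Answer: return 0

Derivation:
Initial IR:
  x = 9
  v = 8 + 0
  y = v
  u = 0
  c = v
  return u
After constant-fold (6 stmts):
  x = 9
  v = 8
  y = v
  u = 0
  c = v
  return u
After copy-propagate (6 stmts):
  x = 9
  v = 8
  y = 8
  u = 0
  c = 8
  return 0
After constant-fold (6 stmts):
  x = 9
  v = 8
  y = 8
  u = 0
  c = 8
  return 0
After dead-code-elim (1 stmts):
  return 0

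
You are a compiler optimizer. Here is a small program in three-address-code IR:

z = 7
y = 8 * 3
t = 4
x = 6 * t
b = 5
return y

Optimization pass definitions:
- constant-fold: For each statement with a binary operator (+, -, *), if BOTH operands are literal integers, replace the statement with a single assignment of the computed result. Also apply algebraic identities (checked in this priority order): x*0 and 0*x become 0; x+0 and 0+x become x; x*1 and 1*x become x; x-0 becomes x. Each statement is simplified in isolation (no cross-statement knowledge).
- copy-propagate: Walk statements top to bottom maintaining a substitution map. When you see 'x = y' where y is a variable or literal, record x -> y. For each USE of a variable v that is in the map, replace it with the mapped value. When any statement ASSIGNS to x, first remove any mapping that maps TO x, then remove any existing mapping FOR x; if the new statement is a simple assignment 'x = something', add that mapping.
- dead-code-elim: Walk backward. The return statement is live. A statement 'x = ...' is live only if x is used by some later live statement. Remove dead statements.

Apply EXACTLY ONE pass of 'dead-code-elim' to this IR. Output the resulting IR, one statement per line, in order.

Applying dead-code-elim statement-by-statement:
  [6] return y  -> KEEP (return); live=['y']
  [5] b = 5  -> DEAD (b not live)
  [4] x = 6 * t  -> DEAD (x not live)
  [3] t = 4  -> DEAD (t not live)
  [2] y = 8 * 3  -> KEEP; live=[]
  [1] z = 7  -> DEAD (z not live)
Result (2 stmts):
  y = 8 * 3
  return y

Answer: y = 8 * 3
return y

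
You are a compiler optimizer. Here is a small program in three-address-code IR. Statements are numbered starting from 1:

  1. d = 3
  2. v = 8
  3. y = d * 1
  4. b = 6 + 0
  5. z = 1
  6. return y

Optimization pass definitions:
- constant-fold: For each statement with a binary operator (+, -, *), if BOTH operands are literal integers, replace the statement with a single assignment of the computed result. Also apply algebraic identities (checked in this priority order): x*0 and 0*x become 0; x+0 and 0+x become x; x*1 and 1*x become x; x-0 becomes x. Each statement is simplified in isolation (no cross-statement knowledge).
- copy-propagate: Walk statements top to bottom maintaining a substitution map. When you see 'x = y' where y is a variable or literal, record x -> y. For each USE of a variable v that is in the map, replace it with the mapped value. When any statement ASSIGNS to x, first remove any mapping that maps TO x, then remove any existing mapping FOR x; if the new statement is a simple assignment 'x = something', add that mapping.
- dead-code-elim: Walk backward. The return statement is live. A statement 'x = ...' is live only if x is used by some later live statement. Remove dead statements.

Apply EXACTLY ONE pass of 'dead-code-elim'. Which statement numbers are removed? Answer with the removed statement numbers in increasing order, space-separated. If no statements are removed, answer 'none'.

Answer: 2 4 5

Derivation:
Backward liveness scan:
Stmt 1 'd = 3': KEEP (d is live); live-in = []
Stmt 2 'v = 8': DEAD (v not in live set ['d'])
Stmt 3 'y = d * 1': KEEP (y is live); live-in = ['d']
Stmt 4 'b = 6 + 0': DEAD (b not in live set ['y'])
Stmt 5 'z = 1': DEAD (z not in live set ['y'])
Stmt 6 'return y': KEEP (return); live-in = ['y']
Removed statement numbers: [2, 4, 5]
Surviving IR:
  d = 3
  y = d * 1
  return y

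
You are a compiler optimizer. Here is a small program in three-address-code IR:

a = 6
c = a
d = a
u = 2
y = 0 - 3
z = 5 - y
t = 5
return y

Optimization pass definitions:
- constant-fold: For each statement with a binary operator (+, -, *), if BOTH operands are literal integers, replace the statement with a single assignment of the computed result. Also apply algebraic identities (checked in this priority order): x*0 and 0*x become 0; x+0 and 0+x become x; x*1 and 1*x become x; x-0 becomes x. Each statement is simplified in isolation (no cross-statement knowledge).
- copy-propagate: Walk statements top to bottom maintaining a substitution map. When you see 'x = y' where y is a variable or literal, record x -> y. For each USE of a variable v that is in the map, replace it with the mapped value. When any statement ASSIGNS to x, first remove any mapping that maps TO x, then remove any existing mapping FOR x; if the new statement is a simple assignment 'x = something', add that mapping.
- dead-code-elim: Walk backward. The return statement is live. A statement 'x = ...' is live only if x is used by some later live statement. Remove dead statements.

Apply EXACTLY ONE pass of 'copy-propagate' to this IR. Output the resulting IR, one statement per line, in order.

Applying copy-propagate statement-by-statement:
  [1] a = 6  (unchanged)
  [2] c = a  -> c = 6
  [3] d = a  -> d = 6
  [4] u = 2  (unchanged)
  [5] y = 0 - 3  (unchanged)
  [6] z = 5 - y  (unchanged)
  [7] t = 5  (unchanged)
  [8] return y  (unchanged)
Result (8 stmts):
  a = 6
  c = 6
  d = 6
  u = 2
  y = 0 - 3
  z = 5 - y
  t = 5
  return y

Answer: a = 6
c = 6
d = 6
u = 2
y = 0 - 3
z = 5 - y
t = 5
return y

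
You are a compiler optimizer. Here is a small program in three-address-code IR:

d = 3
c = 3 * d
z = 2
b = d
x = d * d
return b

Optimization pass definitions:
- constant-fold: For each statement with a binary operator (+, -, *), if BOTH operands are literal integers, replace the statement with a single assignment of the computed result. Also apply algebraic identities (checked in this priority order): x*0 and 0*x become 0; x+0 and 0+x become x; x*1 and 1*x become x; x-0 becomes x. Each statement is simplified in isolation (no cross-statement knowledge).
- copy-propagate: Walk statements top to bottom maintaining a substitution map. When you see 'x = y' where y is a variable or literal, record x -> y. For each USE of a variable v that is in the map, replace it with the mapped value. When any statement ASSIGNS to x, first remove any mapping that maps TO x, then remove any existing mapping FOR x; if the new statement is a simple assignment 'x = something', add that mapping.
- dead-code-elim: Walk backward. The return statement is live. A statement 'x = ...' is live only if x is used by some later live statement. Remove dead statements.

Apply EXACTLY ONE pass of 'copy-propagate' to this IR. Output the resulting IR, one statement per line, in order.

Answer: d = 3
c = 3 * 3
z = 2
b = 3
x = 3 * 3
return 3

Derivation:
Applying copy-propagate statement-by-statement:
  [1] d = 3  (unchanged)
  [2] c = 3 * d  -> c = 3 * 3
  [3] z = 2  (unchanged)
  [4] b = d  -> b = 3
  [5] x = d * d  -> x = 3 * 3
  [6] return b  -> return 3
Result (6 stmts):
  d = 3
  c = 3 * 3
  z = 2
  b = 3
  x = 3 * 3
  return 3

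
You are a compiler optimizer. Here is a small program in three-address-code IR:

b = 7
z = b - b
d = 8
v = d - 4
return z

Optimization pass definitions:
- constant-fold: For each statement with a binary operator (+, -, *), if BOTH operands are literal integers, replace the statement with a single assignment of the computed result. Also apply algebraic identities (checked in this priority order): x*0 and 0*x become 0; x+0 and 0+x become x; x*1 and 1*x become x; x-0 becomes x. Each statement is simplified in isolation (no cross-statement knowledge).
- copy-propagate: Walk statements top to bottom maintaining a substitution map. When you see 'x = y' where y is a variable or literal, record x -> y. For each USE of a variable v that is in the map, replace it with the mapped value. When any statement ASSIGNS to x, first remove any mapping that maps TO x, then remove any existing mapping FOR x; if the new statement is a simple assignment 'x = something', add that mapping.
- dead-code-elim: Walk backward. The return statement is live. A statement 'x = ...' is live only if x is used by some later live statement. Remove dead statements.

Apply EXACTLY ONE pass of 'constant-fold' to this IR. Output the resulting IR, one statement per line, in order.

Applying constant-fold statement-by-statement:
  [1] b = 7  (unchanged)
  [2] z = b - b  (unchanged)
  [3] d = 8  (unchanged)
  [4] v = d - 4  (unchanged)
  [5] return z  (unchanged)
Result (5 stmts):
  b = 7
  z = b - b
  d = 8
  v = d - 4
  return z

Answer: b = 7
z = b - b
d = 8
v = d - 4
return z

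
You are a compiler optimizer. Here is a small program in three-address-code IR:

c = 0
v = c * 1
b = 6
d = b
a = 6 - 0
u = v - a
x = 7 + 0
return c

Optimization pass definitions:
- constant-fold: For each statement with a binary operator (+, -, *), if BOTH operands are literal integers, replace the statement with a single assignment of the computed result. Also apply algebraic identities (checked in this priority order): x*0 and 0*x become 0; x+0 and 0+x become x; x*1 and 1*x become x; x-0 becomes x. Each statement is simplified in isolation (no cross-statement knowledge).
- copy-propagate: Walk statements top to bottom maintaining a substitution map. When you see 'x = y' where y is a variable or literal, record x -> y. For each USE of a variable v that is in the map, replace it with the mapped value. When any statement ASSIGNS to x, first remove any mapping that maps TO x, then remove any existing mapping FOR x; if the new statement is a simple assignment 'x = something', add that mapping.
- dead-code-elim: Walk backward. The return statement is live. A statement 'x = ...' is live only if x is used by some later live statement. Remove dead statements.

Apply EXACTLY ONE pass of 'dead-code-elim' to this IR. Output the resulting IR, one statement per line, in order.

Answer: c = 0
return c

Derivation:
Applying dead-code-elim statement-by-statement:
  [8] return c  -> KEEP (return); live=['c']
  [7] x = 7 + 0  -> DEAD (x not live)
  [6] u = v - a  -> DEAD (u not live)
  [5] a = 6 - 0  -> DEAD (a not live)
  [4] d = b  -> DEAD (d not live)
  [3] b = 6  -> DEAD (b not live)
  [2] v = c * 1  -> DEAD (v not live)
  [1] c = 0  -> KEEP; live=[]
Result (2 stmts):
  c = 0
  return c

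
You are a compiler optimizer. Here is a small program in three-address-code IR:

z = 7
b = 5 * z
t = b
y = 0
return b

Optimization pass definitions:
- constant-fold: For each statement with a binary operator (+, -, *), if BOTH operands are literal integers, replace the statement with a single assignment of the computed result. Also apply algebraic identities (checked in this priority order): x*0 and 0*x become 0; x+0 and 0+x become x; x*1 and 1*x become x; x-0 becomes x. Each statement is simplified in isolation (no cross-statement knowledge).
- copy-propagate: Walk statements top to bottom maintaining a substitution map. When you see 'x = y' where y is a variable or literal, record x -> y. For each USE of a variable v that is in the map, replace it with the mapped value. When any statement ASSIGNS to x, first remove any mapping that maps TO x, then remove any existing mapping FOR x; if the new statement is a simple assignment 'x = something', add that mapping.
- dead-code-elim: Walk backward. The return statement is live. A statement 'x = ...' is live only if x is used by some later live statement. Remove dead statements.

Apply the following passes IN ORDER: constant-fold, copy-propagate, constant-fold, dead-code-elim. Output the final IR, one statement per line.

Answer: b = 35
return b

Derivation:
Initial IR:
  z = 7
  b = 5 * z
  t = b
  y = 0
  return b
After constant-fold (5 stmts):
  z = 7
  b = 5 * z
  t = b
  y = 0
  return b
After copy-propagate (5 stmts):
  z = 7
  b = 5 * 7
  t = b
  y = 0
  return b
After constant-fold (5 stmts):
  z = 7
  b = 35
  t = b
  y = 0
  return b
After dead-code-elim (2 stmts):
  b = 35
  return b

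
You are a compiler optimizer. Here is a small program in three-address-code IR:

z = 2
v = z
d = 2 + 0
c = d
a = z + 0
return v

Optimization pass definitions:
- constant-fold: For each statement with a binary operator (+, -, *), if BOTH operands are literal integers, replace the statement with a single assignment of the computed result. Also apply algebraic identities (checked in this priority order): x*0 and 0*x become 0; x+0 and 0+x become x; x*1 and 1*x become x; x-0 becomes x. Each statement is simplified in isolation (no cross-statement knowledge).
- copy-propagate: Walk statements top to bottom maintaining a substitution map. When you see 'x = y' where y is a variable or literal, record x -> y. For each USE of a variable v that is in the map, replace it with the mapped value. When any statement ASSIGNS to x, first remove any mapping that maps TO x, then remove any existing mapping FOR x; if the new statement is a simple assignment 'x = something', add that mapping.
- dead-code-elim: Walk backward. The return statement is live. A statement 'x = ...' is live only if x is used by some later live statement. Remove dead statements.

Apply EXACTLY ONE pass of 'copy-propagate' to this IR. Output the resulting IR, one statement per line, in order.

Answer: z = 2
v = 2
d = 2 + 0
c = d
a = 2 + 0
return 2

Derivation:
Applying copy-propagate statement-by-statement:
  [1] z = 2  (unchanged)
  [2] v = z  -> v = 2
  [3] d = 2 + 0  (unchanged)
  [4] c = d  (unchanged)
  [5] a = z + 0  -> a = 2 + 0
  [6] return v  -> return 2
Result (6 stmts):
  z = 2
  v = 2
  d = 2 + 0
  c = d
  a = 2 + 0
  return 2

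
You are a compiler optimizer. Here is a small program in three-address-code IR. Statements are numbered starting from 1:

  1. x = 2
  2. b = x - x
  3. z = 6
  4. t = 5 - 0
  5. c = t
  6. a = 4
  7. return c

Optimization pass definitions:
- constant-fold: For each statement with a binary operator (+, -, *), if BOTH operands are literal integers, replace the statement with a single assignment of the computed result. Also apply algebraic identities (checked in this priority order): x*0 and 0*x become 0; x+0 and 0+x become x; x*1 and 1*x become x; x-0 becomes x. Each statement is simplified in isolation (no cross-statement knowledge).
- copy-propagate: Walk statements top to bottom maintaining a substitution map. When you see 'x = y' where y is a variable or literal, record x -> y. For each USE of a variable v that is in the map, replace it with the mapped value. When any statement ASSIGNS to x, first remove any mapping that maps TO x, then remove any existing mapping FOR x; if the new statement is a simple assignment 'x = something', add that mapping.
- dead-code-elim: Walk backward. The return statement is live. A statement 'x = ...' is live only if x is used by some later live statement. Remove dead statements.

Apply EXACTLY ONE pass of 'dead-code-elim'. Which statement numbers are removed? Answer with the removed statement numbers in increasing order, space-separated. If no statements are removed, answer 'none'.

Backward liveness scan:
Stmt 1 'x = 2': DEAD (x not in live set [])
Stmt 2 'b = x - x': DEAD (b not in live set [])
Stmt 3 'z = 6': DEAD (z not in live set [])
Stmt 4 't = 5 - 0': KEEP (t is live); live-in = []
Stmt 5 'c = t': KEEP (c is live); live-in = ['t']
Stmt 6 'a = 4': DEAD (a not in live set ['c'])
Stmt 7 'return c': KEEP (return); live-in = ['c']
Removed statement numbers: [1, 2, 3, 6]
Surviving IR:
  t = 5 - 0
  c = t
  return c

Answer: 1 2 3 6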